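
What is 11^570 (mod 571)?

1

11^1 ≡ 11 (mod 571)
11^2 ≡ 11^2 = 121 ≡ 121 (mod 571)
11^4 ≡ 121^2 = 14641 ≡ 366 (mod 571)
11^8 ≡ 366^2 = 133956 ≡ 342 (mod 571)
11^16 ≡ 342^2 = 116964 ≡ 480 (mod 571)
11^32 ≡ 480^2 = 230400 ≡ 287 (mod 571)
11^64 ≡ 287^2 = 82369 ≡ 145 (mod 571)
11^128 ≡ 145^2 = 21025 ≡ 469 (mod 571)
11^256 ≡ 469^2 = 219961 ≡ 126 (mod 571)
11^512 ≡ 126^2 = 15876 ≡ 459 (mod 571)
570 = 512 + 32 + 16 + 8 + 2 in binary powers of 2.
So 11^570 ≡ 459 · 287 · 480 · 342 · 121 ≡ 1 (mod 571).
Since the result is 1, base 11 gives no evidence that 571 is composite.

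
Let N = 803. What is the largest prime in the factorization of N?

73

803 = 11 · 73
73 is prime.
So 803 = 11 · 73; the largest prime factor is 73.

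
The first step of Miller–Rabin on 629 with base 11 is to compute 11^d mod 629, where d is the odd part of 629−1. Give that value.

381

629 − 1 = 628 = 2^2 · 157, so d = 157.
11^1 ≡ 11 (mod 629)
11^2 ≡ 11^2 = 121 ≡ 121 (mod 629)
11^4 ≡ 121^2 = 14641 ≡ 174 (mod 629)
11^8 ≡ 174^2 = 30276 ≡ 84 (mod 629)
11^16 ≡ 84^2 = 7056 ≡ 137 (mod 629)
11^32 ≡ 137^2 = 18769 ≡ 528 (mod 629)
11^64 ≡ 528^2 = 278784 ≡ 137 (mod 629)
11^128 ≡ 137^2 = 18769 ≡ 528 (mod 629)
157 = 128 + 16 + 8 + 4 + 1 in binary powers of 2.
So 11^157 ≡ 528 · 137 · 84 · 174 · 11 ≡ 381 (mod 629).
Squaring chain: 381 → 491; never reaches −1, so base 11 is a Miller–Rabin witness that 629 is composite.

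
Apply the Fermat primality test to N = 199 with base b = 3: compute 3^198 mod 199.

1

3^1 ≡ 3 (mod 199)
3^2 ≡ 3^2 = 9 ≡ 9 (mod 199)
3^4 ≡ 9^2 = 81 ≡ 81 (mod 199)
3^8 ≡ 81^2 = 6561 ≡ 193 (mod 199)
3^16 ≡ 193^2 = 37249 ≡ 36 (mod 199)
3^32 ≡ 36^2 = 1296 ≡ 102 (mod 199)
3^64 ≡ 102^2 = 10404 ≡ 56 (mod 199)
3^128 ≡ 56^2 = 3136 ≡ 151 (mod 199)
198 = 128 + 64 + 4 + 2 in binary powers of 2.
So 3^198 ≡ 151 · 56 · 81 · 9 ≡ 1 (mod 199).
Since the result is 1, base 3 gives no evidence that 199 is composite.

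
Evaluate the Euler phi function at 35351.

32032

Factor: 35351 = 23 · 29 · 53.
φ(35351) = (23−1) · (29−1) · (53−1) = 22 · 28 · 52 = 32032.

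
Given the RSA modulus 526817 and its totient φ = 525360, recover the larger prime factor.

φ(n) = (p−1)(q−1) = n − (p+q) + 1, so p + q = 526817 − 525360 + 1 = 1458.
p and q are the roots of t² − 1458t + 526817 = 0.
Discriminant: 1458² − 4·526817 = 2125764 − 2107268 = 18496; √18496 = 136.
q = (1458 − 136)/2 = 661, p = (1458 + 136)/2 = 797.
Check: 661 · 797 = 526817.

797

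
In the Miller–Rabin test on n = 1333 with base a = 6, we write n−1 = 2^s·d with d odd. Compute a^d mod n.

1333 − 1 = 1332 = 2^2 · 333, so d = 333.
6^1 ≡ 6 (mod 1333)
6^2 ≡ 6^2 = 36 ≡ 36 (mod 1333)
6^4 ≡ 36^2 = 1296 ≡ 1296 (mod 1333)
6^8 ≡ 1296^2 = 1679616 ≡ 36 (mod 1333)
6^16 ≡ 36^2 = 1296 ≡ 1296 (mod 1333)
6^32 ≡ 1296^2 = 1679616 ≡ 36 (mod 1333)
6^64 ≡ 36^2 = 1296 ≡ 1296 (mod 1333)
6^128 ≡ 1296^2 = 1679616 ≡ 36 (mod 1333)
6^256 ≡ 36^2 = 1296 ≡ 1296 (mod 1333)
333 = 256 + 64 + 8 + 4 + 1 in binary powers of 2.
So 6^333 ≡ 1296 · 1296 · 36 · 1296 · 6 ≡ 216 (mod 1333).
Squaring chain: 216 → 1; never reaches −1, so base 6 is a Miller–Rabin witness that 1333 is composite.

216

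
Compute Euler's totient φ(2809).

2756

Factor: 2809 = 53^2.
φ(2809) = 53^1·(53−1) = 2756.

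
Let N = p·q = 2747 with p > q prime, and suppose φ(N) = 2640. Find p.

φ(n) = (p−1)(q−1) = n − (p+q) + 1, so p + q = 2747 − 2640 + 1 = 108.
p and q are the roots of t² − 108t + 2747 = 0.
Discriminant: 108² − 4·2747 = 11664 − 10988 = 676; √676 = 26.
q = (108 − 26)/2 = 41, p = (108 + 26)/2 = 67.
Check: 41 · 67 = 2747.

67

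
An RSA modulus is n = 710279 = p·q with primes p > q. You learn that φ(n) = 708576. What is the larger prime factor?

φ(n) = (p−1)(q−1) = n − (p+q) + 1, so p + q = 710279 − 708576 + 1 = 1704.
p and q are the roots of t² − 1704t + 710279 = 0.
Discriminant: 1704² − 4·710279 = 2903616 − 2841116 = 62500; √62500 = 250.
q = (1704 − 250)/2 = 727, p = (1704 + 250)/2 = 977.
Check: 727 · 977 = 710279.

977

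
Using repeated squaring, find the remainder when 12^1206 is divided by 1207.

682

12^1 ≡ 12 (mod 1207)
12^2 ≡ 12^2 = 144 ≡ 144 (mod 1207)
12^4 ≡ 144^2 = 20736 ≡ 217 (mod 1207)
12^8 ≡ 217^2 = 47089 ≡ 16 (mod 1207)
12^16 ≡ 16^2 = 256 ≡ 256 (mod 1207)
12^32 ≡ 256^2 = 65536 ≡ 358 (mod 1207)
12^64 ≡ 358^2 = 128164 ≡ 222 (mod 1207)
12^128 ≡ 222^2 = 49284 ≡ 1004 (mod 1207)
12^256 ≡ 1004^2 = 1008016 ≡ 171 (mod 1207)
12^512 ≡ 171^2 = 29241 ≡ 273 (mod 1207)
12^1024 ≡ 273^2 = 74529 ≡ 902 (mod 1207)
1206 = 1024 + 128 + 32 + 16 + 4 + 2 in binary powers of 2.
So 12^1206 ≡ 902 · 1004 · 358 · 256 · 217 · 144 ≡ 682 (mod 1207).
Since 682 ≠ 1, base 12 is a Fermat witness: 1207 is composite.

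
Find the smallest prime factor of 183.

183 is odd.
Digit sum 12, divisible by 3.

3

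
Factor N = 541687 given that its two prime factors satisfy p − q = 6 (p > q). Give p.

739

Since p = q + 6, we have 541687 = q(q + 6), so q² + 6q − 541687 = 0.
Discriminant: 6² + 4·541687 = 36 + 2166748 = 2166784; √2166784 = 1472.
q = (−6 + 1472)/2 = 733, and p = q + 6 = 739.
Check: 733 · 739 = 541687.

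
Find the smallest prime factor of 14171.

37

14171 is odd.
Digit sum 14, not divisible by 3.
Ends in 1: not divisible by 5.
7: 14171 = 7·2024 + 3
11: 14171 = 11·1288 + 3
13: 14171 = 13·1090 + 1
17: 14171 = 17·833 + 10
19: 14171 = 19·745 + 16
23: 14171 = 23·616 + 3
29: 14171 = 29·488 + 19
31: 14171 = 31·457 + 4
37: 14171 = 37·383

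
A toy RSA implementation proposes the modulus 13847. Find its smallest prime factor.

61

13847 is odd.
Digit sum 23, not divisible by 3.
Ends in 7: not divisible by 5.
7: 13847 = 7·1978 + 1
11: 13847 = 11·1258 + 9
13: 13847 = 13·1065 + 2
17: 13847 = 17·814 + 9
19: 13847 = 19·728 + 15
23: 13847 = 23·602 + 1
29: 13847 = 29·477 + 14
31: 13847 = 31·446 + 21
37: 13847 = 37·374 + 9
41: 13847 = 41·337 + 30
43: 13847 = 43·322 + 1
47: 13847 = 47·294 + 29
53: 13847 = 53·261 + 14
59: 13847 = 59·234 + 41
61: 13847 = 61·227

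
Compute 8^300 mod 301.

274

8^1 ≡ 8 (mod 301)
8^2 ≡ 8^2 = 64 ≡ 64 (mod 301)
8^4 ≡ 64^2 = 4096 ≡ 183 (mod 301)
8^8 ≡ 183^2 = 33489 ≡ 78 (mod 301)
8^16 ≡ 78^2 = 6084 ≡ 64 (mod 301)
8^32 ≡ 64^2 = 4096 ≡ 183 (mod 301)
8^64 ≡ 183^2 = 33489 ≡ 78 (mod 301)
8^128 ≡ 78^2 = 6084 ≡ 64 (mod 301)
8^256 ≡ 64^2 = 4096 ≡ 183 (mod 301)
300 = 256 + 32 + 8 + 4 in binary powers of 2.
So 8^300 ≡ 183 · 183 · 78 · 183 ≡ 274 (mod 301).
Since 274 ≠ 1, base 8 is a Fermat witness: 301 is composite.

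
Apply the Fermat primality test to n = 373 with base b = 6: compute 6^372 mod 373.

1

6^1 ≡ 6 (mod 373)
6^2 ≡ 6^2 = 36 ≡ 36 (mod 373)
6^4 ≡ 36^2 = 1296 ≡ 177 (mod 373)
6^8 ≡ 177^2 = 31329 ≡ 370 (mod 373)
6^16 ≡ 370^2 = 136900 ≡ 9 (mod 373)
6^32 ≡ 9^2 = 81 ≡ 81 (mod 373)
6^64 ≡ 81^2 = 6561 ≡ 220 (mod 373)
6^128 ≡ 220^2 = 48400 ≡ 283 (mod 373)
6^256 ≡ 283^2 = 80089 ≡ 267 (mod 373)
372 = 256 + 64 + 32 + 16 + 4 in binary powers of 2.
So 6^372 ≡ 267 · 220 · 81 · 9 · 177 ≡ 1 (mod 373).
Since the result is 1, base 6 gives no evidence that 373 is composite.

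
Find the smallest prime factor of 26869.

26869 is odd.
Digit sum 31, not divisible by 3.
Ends in 9: not divisible by 5.
7: 26869 = 7·3838 + 3
11: 26869 = 11·2442 + 7
13: 26869 = 13·2066 + 11
17: 26869 = 17·1580 + 9
19: 26869 = 19·1414 + 3
23: 26869 = 23·1168 + 5
29: 26869 = 29·926 + 15
31: 26869 = 31·866 + 23
37: 26869 = 37·726 + 7
41: 26869 = 41·655 + 14
43: 26869 = 43·624 + 37
47: 26869 = 47·571 + 32
53: 26869 = 53·506 + 51
59: 26869 = 59·455 + 24
61: 26869 = 61·440 + 29
67: 26869 = 67·401 + 2
71: 26869 = 71·378 + 31
73: 26869 = 73·368 + 5
79: 26869 = 79·340 + 9
83: 26869 = 83·323 + 60
89: 26869 = 89·301 + 80
97: 26869 = 97·277

97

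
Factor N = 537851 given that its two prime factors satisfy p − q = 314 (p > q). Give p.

Since p = q + 314, we have 537851 = q(q + 314), so q² + 314q − 537851 = 0.
Discriminant: 314² + 4·537851 = 98596 + 2151404 = 2250000; √2250000 = 1500.
q = (−314 + 1500)/2 = 593, and p = q + 314 = 907.
Check: 593 · 907 = 537851.

907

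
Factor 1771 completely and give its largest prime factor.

1771 = 7 · 253
253 = 11 · 23
23 is prime.
So 1771 = 7 · 11 · 23; the largest prime factor is 23.

23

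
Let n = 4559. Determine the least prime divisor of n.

47

4559 is odd.
Digit sum 23, not divisible by 3.
Ends in 9: not divisible by 5.
7: 4559 = 7·651 + 2
11: 4559 = 11·414 + 5
13: 4559 = 13·350 + 9
17: 4559 = 17·268 + 3
19: 4559 = 19·239 + 18
23: 4559 = 23·198 + 5
29: 4559 = 29·157 + 6
31: 4559 = 31·147 + 2
37: 4559 = 37·123 + 8
41: 4559 = 41·111 + 8
43: 4559 = 43·106 + 1
47: 4559 = 47·97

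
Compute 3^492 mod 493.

3^1 ≡ 3 (mod 493)
3^2 ≡ 3^2 = 9 ≡ 9 (mod 493)
3^4 ≡ 9^2 = 81 ≡ 81 (mod 493)
3^8 ≡ 81^2 = 6561 ≡ 152 (mod 493)
3^16 ≡ 152^2 = 23104 ≡ 426 (mod 493)
3^32 ≡ 426^2 = 181476 ≡ 52 (mod 493)
3^64 ≡ 52^2 = 2704 ≡ 239 (mod 493)
3^128 ≡ 239^2 = 57121 ≡ 426 (mod 493)
3^256 ≡ 426^2 = 181476 ≡ 52 (mod 493)
492 = 256 + 128 + 64 + 32 + 8 + 4 in binary powers of 2.
So 3^492 ≡ 52 · 426 · 239 · 52 · 152 · 81 ≡ 310 (mod 493).
Since 310 ≠ 1, base 3 is a Fermat witness: 493 is composite.

310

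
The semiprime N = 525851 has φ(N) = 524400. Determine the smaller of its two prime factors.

φ(n) = (p−1)(q−1) = n − (p+q) + 1, so p + q = 525851 − 524400 + 1 = 1452.
p and q are the roots of t² − 1452t + 525851 = 0.
Discriminant: 1452² − 4·525851 = 2108304 − 2103404 = 4900; √4900 = 70.
q = (1452 − 70)/2 = 691, p = (1452 + 70)/2 = 761.
Check: 691 · 761 = 525851.

691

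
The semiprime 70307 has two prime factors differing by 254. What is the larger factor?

421

Since p = q + 254, we have 70307 = q(q + 254), so q² + 254q − 70307 = 0.
Discriminant: 254² + 4·70307 = 64516 + 281228 = 345744; √345744 = 588.
q = (−254 + 588)/2 = 167, and p = q + 254 = 421.
Check: 167 · 421 = 70307.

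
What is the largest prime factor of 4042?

47

4042 = 2 · 2021
2021 = 43 · 47
47 is prime.
So 4042 = 2 · 43 · 47; the largest prime factor is 47.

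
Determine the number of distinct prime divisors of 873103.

873103 = 7 · 124729
124729 = 11 · 11339
11339 = 17 · 667
667 = 23 · 29
873103 = 7 · 11 · 17 · 23 · 29, which has 5 distinct prime factors.

5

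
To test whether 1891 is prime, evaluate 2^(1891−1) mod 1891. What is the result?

1768

2^1 ≡ 2 (mod 1891)
2^2 ≡ 2^2 = 4 ≡ 4 (mod 1891)
2^4 ≡ 4^2 = 16 ≡ 16 (mod 1891)
2^8 ≡ 16^2 = 256 ≡ 256 (mod 1891)
2^16 ≡ 256^2 = 65536 ≡ 1242 (mod 1891)
2^32 ≡ 1242^2 = 1542564 ≡ 1399 (mod 1891)
2^64 ≡ 1399^2 = 1957201 ≡ 16 (mod 1891)
2^128 ≡ 16^2 = 256 ≡ 256 (mod 1891)
2^256 ≡ 256^2 = 65536 ≡ 1242 (mod 1891)
2^512 ≡ 1242^2 = 1542564 ≡ 1399 (mod 1891)
2^1024 ≡ 1399^2 = 1957201 ≡ 16 (mod 1891)
1890 = 1024 + 512 + 256 + 64 + 32 + 2 in binary powers of 2.
So 2^1890 ≡ 16 · 1399 · 1242 · 16 · 1399 · 4 ≡ 1768 (mod 1891).
Since 1768 ≠ 1, base 2 is a Fermat witness: 1891 is composite.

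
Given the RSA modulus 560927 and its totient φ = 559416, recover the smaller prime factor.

φ(n) = (p−1)(q−1) = n − (p+q) + 1, so p + q = 560927 − 559416 + 1 = 1512.
p and q are the roots of t² − 1512t + 560927 = 0.
Discriminant: 1512² − 4·560927 = 2286144 − 2243708 = 42436; √42436 = 206.
q = (1512 − 206)/2 = 653, p = (1512 + 206)/2 = 859.
Check: 653 · 859 = 560927.

653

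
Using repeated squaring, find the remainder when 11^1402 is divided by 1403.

731

11^1 ≡ 11 (mod 1403)
11^2 ≡ 11^2 = 121 ≡ 121 (mod 1403)
11^4 ≡ 121^2 = 14641 ≡ 611 (mod 1403)
11^8 ≡ 611^2 = 373321 ≡ 123 (mod 1403)
11^16 ≡ 123^2 = 15129 ≡ 1099 (mod 1403)
11^32 ≡ 1099^2 = 1207801 ≡ 1221 (mod 1403)
11^64 ≡ 1221^2 = 1490841 ≡ 855 (mod 1403)
11^128 ≡ 855^2 = 731025 ≡ 62 (mod 1403)
11^256 ≡ 62^2 = 3844 ≡ 1038 (mod 1403)
11^512 ≡ 1038^2 = 1077444 ≡ 1343 (mod 1403)
11^1024 ≡ 1343^2 = 1803649 ≡ 794 (mod 1403)
1402 = 1024 + 256 + 64 + 32 + 16 + 8 + 2 in binary powers of 2.
So 11^1402 ≡ 794 · 1038 · 855 · 1221 · 1099 · 123 · 121 ≡ 731 (mod 1403).
Since 731 ≠ 1, base 11 is a Fermat witness: 1403 is composite.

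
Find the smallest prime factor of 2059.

2059 is odd.
Digit sum 16, not divisible by 3.
Ends in 9: not divisible by 5.
7: 2059 = 7·294 + 1
11: 2059 = 11·187 + 2
13: 2059 = 13·158 + 5
17: 2059 = 17·121 + 2
19: 2059 = 19·108 + 7
23: 2059 = 23·89 + 12
29: 2059 = 29·71

29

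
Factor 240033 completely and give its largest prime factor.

89

240033 = 3 · 80011
80011 = 29 · 2759
2759 = 31 · 89
89 is prime.
So 240033 = 3 · 29 · 31 · 89; the largest prime factor is 89.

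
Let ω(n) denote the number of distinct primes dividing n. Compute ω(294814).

5

294814 = 2 · 147407
147407 = 13 · 11339
11339 = 17 · 667
667 = 23 · 29
294814 = 2 · 13 · 17 · 23 · 29, which has 5 distinct prime factors.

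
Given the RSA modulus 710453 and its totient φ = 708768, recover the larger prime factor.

857

φ(n) = (p−1)(q−1) = n − (p+q) + 1, so p + q = 710453 − 708768 + 1 = 1686.
p and q are the roots of t² − 1686t + 710453 = 0.
Discriminant: 1686² − 4·710453 = 2842596 − 2841812 = 784; √784 = 28.
q = (1686 − 28)/2 = 829, p = (1686 + 28)/2 = 857.
Check: 829 · 857 = 710453.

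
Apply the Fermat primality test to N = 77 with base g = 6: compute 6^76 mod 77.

71

6^1 ≡ 6 (mod 77)
6^2 ≡ 6^2 = 36 ≡ 36 (mod 77)
6^4 ≡ 36^2 = 1296 ≡ 64 (mod 77)
6^8 ≡ 64^2 = 4096 ≡ 15 (mod 77)
6^16 ≡ 15^2 = 225 ≡ 71 (mod 77)
6^32 ≡ 71^2 = 5041 ≡ 36 (mod 77)
6^64 ≡ 36^2 = 1296 ≡ 64 (mod 77)
76 = 64 + 8 + 4 in binary powers of 2.
So 6^76 ≡ 64 · 15 · 64 ≡ 71 (mod 77).
Since 71 ≠ 1, base 6 is a Fermat witness: 77 is composite.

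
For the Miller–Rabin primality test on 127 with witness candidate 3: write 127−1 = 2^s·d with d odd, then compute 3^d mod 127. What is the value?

127 − 1 = 126 = 2^1 · 63, so d = 63.
3^1 ≡ 3 (mod 127)
3^2 ≡ 3^2 = 9 ≡ 9 (mod 127)
3^4 ≡ 9^2 = 81 ≡ 81 (mod 127)
3^8 ≡ 81^2 = 6561 ≡ 84 (mod 127)
3^16 ≡ 84^2 = 7056 ≡ 71 (mod 127)
3^32 ≡ 71^2 = 5041 ≡ 88 (mod 127)
63 = 32 + 16 + 8 + 4 + 2 + 1 in binary powers of 2.
So 3^63 ≡ 88 · 71 · 84 · 81 · 9 · 3 ≡ 126 (mod 127).
Since 3^d ≡ 126 (mod 127), base 3 does not prove 127 composite.

126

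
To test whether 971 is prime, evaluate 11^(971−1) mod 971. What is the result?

11^1 ≡ 11 (mod 971)
11^2 ≡ 11^2 = 121 ≡ 121 (mod 971)
11^4 ≡ 121^2 = 14641 ≡ 76 (mod 971)
11^8 ≡ 76^2 = 5776 ≡ 921 (mod 971)
11^16 ≡ 921^2 = 848241 ≡ 558 (mod 971)
11^32 ≡ 558^2 = 311364 ≡ 644 (mod 971)
11^64 ≡ 644^2 = 414736 ≡ 119 (mod 971)
11^128 ≡ 119^2 = 14161 ≡ 567 (mod 971)
11^256 ≡ 567^2 = 321489 ≡ 88 (mod 971)
11^512 ≡ 88^2 = 7744 ≡ 947 (mod 971)
970 = 512 + 256 + 128 + 64 + 8 + 2 in binary powers of 2.
So 11^970 ≡ 947 · 88 · 567 · 119 · 921 · 121 ≡ 1 (mod 971).
Since the result is 1, base 11 gives no evidence that 971 is composite.

1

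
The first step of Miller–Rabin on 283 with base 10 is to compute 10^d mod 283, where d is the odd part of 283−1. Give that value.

1

283 − 1 = 282 = 2^1 · 141, so d = 141.
10^1 ≡ 10 (mod 283)
10^2 ≡ 10^2 = 100 ≡ 100 (mod 283)
10^4 ≡ 100^2 = 10000 ≡ 95 (mod 283)
10^8 ≡ 95^2 = 9025 ≡ 252 (mod 283)
10^16 ≡ 252^2 = 63504 ≡ 112 (mod 283)
10^32 ≡ 112^2 = 12544 ≡ 92 (mod 283)
10^64 ≡ 92^2 = 8464 ≡ 257 (mod 283)
10^128 ≡ 257^2 = 66049 ≡ 110 (mod 283)
141 = 128 + 8 + 4 + 1 in binary powers of 2.
So 10^141 ≡ 110 · 252 · 95 · 10 ≡ 1 (mod 283).
Since 10^d ≡ 1 (mod 283), base 10 does not prove 283 composite.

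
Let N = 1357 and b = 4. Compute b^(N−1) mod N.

4^1 ≡ 4 (mod 1357)
4^2 ≡ 4^2 = 16 ≡ 16 (mod 1357)
4^4 ≡ 16^2 = 256 ≡ 256 (mod 1357)
4^8 ≡ 256^2 = 65536 ≡ 400 (mod 1357)
4^16 ≡ 400^2 = 160000 ≡ 1231 (mod 1357)
4^32 ≡ 1231^2 = 1515361 ≡ 949 (mod 1357)
4^64 ≡ 949^2 = 900601 ≡ 910 (mod 1357)
4^128 ≡ 910^2 = 828100 ≡ 330 (mod 1357)
4^256 ≡ 330^2 = 108900 ≡ 340 (mod 1357)
4^512 ≡ 340^2 = 115600 ≡ 255 (mod 1357)
4^1024 ≡ 255^2 = 65025 ≡ 1246 (mod 1357)
1356 = 1024 + 256 + 64 + 8 + 4 in binary powers of 2.
So 4^1356 ≡ 1246 · 340 · 910 · 400 · 256 ≡ 685 (mod 1357).
Since 685 ≠ 1, base 4 is a Fermat witness: 1357 is composite.

685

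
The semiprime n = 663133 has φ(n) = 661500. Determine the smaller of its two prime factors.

φ(n) = (p−1)(q−1) = n − (p+q) + 1, so p + q = 663133 − 661500 + 1 = 1634.
p and q are the roots of t² − 1634t + 663133 = 0.
Discriminant: 1634² − 4·663133 = 2669956 − 2652532 = 17424; √17424 = 132.
q = (1634 − 132)/2 = 751, p = (1634 + 132)/2 = 883.
Check: 751 · 883 = 663133.

751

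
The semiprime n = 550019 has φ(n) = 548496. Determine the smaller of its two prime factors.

587

φ(n) = (p−1)(q−1) = n − (p+q) + 1, so p + q = 550019 − 548496 + 1 = 1524.
p and q are the roots of t² − 1524t + 550019 = 0.
Discriminant: 1524² − 4·550019 = 2322576 − 2200076 = 122500; √122500 = 350.
q = (1524 − 350)/2 = 587, p = (1524 + 350)/2 = 937.
Check: 587 · 937 = 550019.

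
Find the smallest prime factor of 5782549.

73

5782549 is odd.
Digit sum 40, not divisible by 3.
Ends in 9: not divisible by 5.
7: 5782549 = 7·826078 + 3
11: 5782549 = 11·525686 + 3
13: 5782549 = 13·444811 + 6
17: 5782549 = 17·340149 + 16
19: 5782549 = 19·304344 + 13
23: 5782549 = 23·251415 + 4
29: 5782549 = 29·199398 + 7
31: 5782549 = 31·186533 + 26
37: 5782549 = 37·156285 + 4
41: 5782549 = 41·141037 + 32
43: 5782549 = 43·134477 + 38
47: 5782549 = 47·123032 + 45
53: 5782549 = 53·109104 + 37
59: 5782549 = 59·98009 + 18
61: 5782549 = 61·94795 + 54
67: 5782549 = 67·86306 + 47
71: 5782549 = 71·81444 + 25
73: 5782549 = 73·79213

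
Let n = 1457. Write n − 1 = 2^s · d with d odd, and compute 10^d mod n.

785

1457 − 1 = 1456 = 2^4 · 91, so d = 91.
10^1 ≡ 10 (mod 1457)
10^2 ≡ 10^2 = 100 ≡ 100 (mod 1457)
10^4 ≡ 100^2 = 10000 ≡ 1258 (mod 1457)
10^8 ≡ 1258^2 = 1582564 ≡ 262 (mod 1457)
10^16 ≡ 262^2 = 68644 ≡ 165 (mod 1457)
10^32 ≡ 165^2 = 27225 ≡ 999 (mod 1457)
10^64 ≡ 999^2 = 998001 ≡ 1413 (mod 1457)
91 = 64 + 16 + 8 + 2 + 1 in binary powers of 2.
So 10^91 ≡ 1413 · 165 · 262 · 100 · 10 ≡ 785 (mod 1457).
Squaring chain: 785 → 1371 → 111 → 665; never reaches −1, so base 10 is a Miller–Rabin witness that 1457 is composite.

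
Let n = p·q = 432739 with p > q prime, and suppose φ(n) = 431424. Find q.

643

φ(n) = (p−1)(q−1) = n − (p+q) + 1, so p + q = 432739 − 431424 + 1 = 1316.
p and q are the roots of t² − 1316t + 432739 = 0.
Discriminant: 1316² − 4·432739 = 1731856 − 1730956 = 900; √900 = 30.
q = (1316 − 30)/2 = 643, p = (1316 + 30)/2 = 673.
Check: 643 · 673 = 432739.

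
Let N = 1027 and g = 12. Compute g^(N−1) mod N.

599

12^1 ≡ 12 (mod 1027)
12^2 ≡ 12^2 = 144 ≡ 144 (mod 1027)
12^4 ≡ 144^2 = 20736 ≡ 196 (mod 1027)
12^8 ≡ 196^2 = 38416 ≡ 417 (mod 1027)
12^16 ≡ 417^2 = 173889 ≡ 326 (mod 1027)
12^32 ≡ 326^2 = 106276 ≡ 495 (mod 1027)
12^64 ≡ 495^2 = 245025 ≡ 599 (mod 1027)
12^128 ≡ 599^2 = 358801 ≡ 378 (mod 1027)
12^256 ≡ 378^2 = 142884 ≡ 131 (mod 1027)
12^512 ≡ 131^2 = 17161 ≡ 729 (mod 1027)
12^1024 ≡ 729^2 = 531441 ≡ 482 (mod 1027)
1026 = 1024 + 2 in binary powers of 2.
So 12^1026 ≡ 482 · 144 ≡ 599 (mod 1027).
Since 599 ≠ 1, base 12 is a Fermat witness: 1027 is composite.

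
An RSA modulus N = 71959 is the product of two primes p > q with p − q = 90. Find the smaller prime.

Since p = q + 90, we have 71959 = q(q + 90), so q² + 90q − 71959 = 0.
Discriminant: 90² + 4·71959 = 8100 + 287836 = 295936; √295936 = 544.
q = (−90 + 544)/2 = 227, and p = q + 90 = 317.
Check: 227 · 317 = 71959.

227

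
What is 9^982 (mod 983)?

1

9^1 ≡ 9 (mod 983)
9^2 ≡ 9^2 = 81 ≡ 81 (mod 983)
9^4 ≡ 81^2 = 6561 ≡ 663 (mod 983)
9^8 ≡ 663^2 = 439569 ≡ 168 (mod 983)
9^16 ≡ 168^2 = 28224 ≡ 700 (mod 983)
9^32 ≡ 700^2 = 490000 ≡ 466 (mod 983)
9^64 ≡ 466^2 = 217156 ≡ 896 (mod 983)
9^128 ≡ 896^2 = 802816 ≡ 688 (mod 983)
9^256 ≡ 688^2 = 473344 ≡ 521 (mod 983)
9^512 ≡ 521^2 = 271441 ≡ 133 (mod 983)
982 = 512 + 256 + 128 + 64 + 16 + 4 + 2 in binary powers of 2.
So 9^982 ≡ 133 · 521 · 688 · 896 · 700 · 663 · 81 ≡ 1 (mod 983).
Since the result is 1, base 9 gives no evidence that 983 is composite.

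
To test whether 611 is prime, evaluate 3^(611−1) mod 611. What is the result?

3^1 ≡ 3 (mod 611)
3^2 ≡ 3^2 = 9 ≡ 9 (mod 611)
3^4 ≡ 9^2 = 81 ≡ 81 (mod 611)
3^8 ≡ 81^2 = 6561 ≡ 451 (mod 611)
3^16 ≡ 451^2 = 203401 ≡ 549 (mod 611)
3^32 ≡ 549^2 = 301401 ≡ 178 (mod 611)
3^64 ≡ 178^2 = 31684 ≡ 523 (mod 611)
3^128 ≡ 523^2 = 273529 ≡ 412 (mod 611)
3^256 ≡ 412^2 = 169744 ≡ 497 (mod 611)
3^512 ≡ 497^2 = 247009 ≡ 165 (mod 611)
610 = 512 + 64 + 32 + 2 in binary powers of 2.
So 3^610 ≡ 165 · 523 · 178 · 9 ≡ 341 (mod 611).
Since 341 ≠ 1, base 3 is a Fermat witness: 611 is composite.

341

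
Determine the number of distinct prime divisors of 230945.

230945 = 5 · 46189
46189 = 11 · 4199
4199 = 13 · 323
323 = 17 · 19
230945 = 5 · 11 · 13 · 17 · 19, which has 5 distinct prime factors.

5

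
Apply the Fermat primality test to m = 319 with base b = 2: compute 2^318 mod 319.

2^1 ≡ 2 (mod 319)
2^2 ≡ 2^2 = 4 ≡ 4 (mod 319)
2^4 ≡ 4^2 = 16 ≡ 16 (mod 319)
2^8 ≡ 16^2 = 256 ≡ 256 (mod 319)
2^16 ≡ 256^2 = 65536 ≡ 141 (mod 319)
2^32 ≡ 141^2 = 19881 ≡ 103 (mod 319)
2^64 ≡ 103^2 = 10609 ≡ 82 (mod 319)
2^128 ≡ 82^2 = 6724 ≡ 25 (mod 319)
2^256 ≡ 25^2 = 625 ≡ 306 (mod 319)
318 = 256 + 32 + 16 + 8 + 4 + 2 in binary powers of 2.
So 2^318 ≡ 306 · 103 · 141 · 256 · 16 · 4 ≡ 212 (mod 319).
Since 212 ≠ 1, base 2 is a Fermat witness: 319 is composite.

212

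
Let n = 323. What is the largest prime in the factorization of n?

323 = 17 · 19
19 is prime.
So 323 = 17 · 19; the largest prime factor is 19.

19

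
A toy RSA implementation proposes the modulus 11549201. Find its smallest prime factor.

11549201 is odd.
Digit sum 23, not divisible by 3.
Ends in 1: not divisible by 5.
7: 11549201 = 7·1649885 + 6
11: 11549201 = 11·1049927 + 4
13: 11549201 = 13·888400 + 1
17: 11549201 = 17·679364 + 13
19: 11549201 = 19·607852 + 13
23: 11549201 = 23·502139 + 4
29: 11549201 = 29·398248 + 9
31: 11549201 = 31·372554 + 27
37: 11549201 = 37·312140 + 21
41: 11549201 = 41·281687 + 34
43: 11549201 = 43·268586 + 3
47: 11549201 = 47·245727 + 32
53: 11549201 = 53·217909 + 24
59: 11549201 = 59·195749 + 10
61: 11549201 = 61·189331 + 10
67: 11549201 = 67·172376 + 9
71: 11549201 = 71·162664 + 57
73: 11549201 = 73·158208 + 17
79: 11549201 = 79·146192 + 33
83: 11549201 = 83·139147

83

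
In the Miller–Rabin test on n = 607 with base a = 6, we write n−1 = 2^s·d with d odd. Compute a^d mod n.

607 − 1 = 606 = 2^1 · 303, so d = 303.
6^1 ≡ 6 (mod 607)
6^2 ≡ 6^2 = 36 ≡ 36 (mod 607)
6^4 ≡ 36^2 = 1296 ≡ 82 (mod 607)
6^8 ≡ 82^2 = 6724 ≡ 47 (mod 607)
6^16 ≡ 47^2 = 2209 ≡ 388 (mod 607)
6^32 ≡ 388^2 = 150544 ≡ 8 (mod 607)
6^64 ≡ 8^2 = 64 ≡ 64 (mod 607)
6^128 ≡ 64^2 = 4096 ≡ 454 (mod 607)
6^256 ≡ 454^2 = 206116 ≡ 343 (mod 607)
303 = 256 + 32 + 8 + 4 + 2 + 1 in binary powers of 2.
So 6^303 ≡ 343 · 8 · 47 · 82 · 36 · 6 ≡ 606 (mod 607).
Since 6^d ≡ 606 (mod 607), base 6 does not prove 607 composite.

606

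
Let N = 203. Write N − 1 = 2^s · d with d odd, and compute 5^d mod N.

203 − 1 = 202 = 2^1 · 101, so d = 101.
5^1 ≡ 5 (mod 203)
5^2 ≡ 5^2 = 25 ≡ 25 (mod 203)
5^4 ≡ 25^2 = 625 ≡ 16 (mod 203)
5^8 ≡ 16^2 = 256 ≡ 53 (mod 203)
5^16 ≡ 53^2 = 2809 ≡ 170 (mod 203)
5^32 ≡ 170^2 = 28900 ≡ 74 (mod 203)
5^64 ≡ 74^2 = 5476 ≡ 198 (mod 203)
101 = 64 + 32 + 4 + 1 in binary powers of 2.
So 5^101 ≡ 198 · 74 · 16 · 5 ≡ 38 (mod 203).
Squaring chain: 38; never reaches −1, so base 5 is a Miller–Rabin witness that 203 is composite.

38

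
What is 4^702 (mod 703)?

4^1 ≡ 4 (mod 703)
4^2 ≡ 4^2 = 16 ≡ 16 (mod 703)
4^4 ≡ 16^2 = 256 ≡ 256 (mod 703)
4^8 ≡ 256^2 = 65536 ≡ 157 (mod 703)
4^16 ≡ 157^2 = 24649 ≡ 44 (mod 703)
4^32 ≡ 44^2 = 1936 ≡ 530 (mod 703)
4^64 ≡ 530^2 = 280900 ≡ 403 (mod 703)
4^128 ≡ 403^2 = 162409 ≡ 16 (mod 703)
4^256 ≡ 16^2 = 256 ≡ 256 (mod 703)
4^512 ≡ 256^2 = 65536 ≡ 157 (mod 703)
702 = 512 + 128 + 32 + 16 + 8 + 4 + 2 in binary powers of 2.
So 4^702 ≡ 157 · 16 · 530 · 44 · 157 · 256 · 16 ≡ 1 (mod 703).
Since the result is 1, base 4 gives no evidence that 703 is composite.

1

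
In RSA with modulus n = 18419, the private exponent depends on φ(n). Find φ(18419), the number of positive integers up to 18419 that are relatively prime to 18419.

18144

Factor: 18419 = 113 · 163.
φ(18419) = (113−1) · (163−1) = 112 · 162 = 18144.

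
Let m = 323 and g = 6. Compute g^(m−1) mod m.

6^1 ≡ 6 (mod 323)
6^2 ≡ 6^2 = 36 ≡ 36 (mod 323)
6^4 ≡ 36^2 = 1296 ≡ 4 (mod 323)
6^8 ≡ 4^2 = 16 ≡ 16 (mod 323)
6^16 ≡ 16^2 = 256 ≡ 256 (mod 323)
6^32 ≡ 256^2 = 65536 ≡ 290 (mod 323)
6^64 ≡ 290^2 = 84100 ≡ 120 (mod 323)
6^128 ≡ 120^2 = 14400 ≡ 188 (mod 323)
6^256 ≡ 188^2 = 35344 ≡ 137 (mod 323)
322 = 256 + 64 + 2 in binary powers of 2.
So 6^322 ≡ 137 · 120 · 36 ≡ 104 (mod 323).
Since 104 ≠ 1, base 6 is a Fermat witness: 323 is composite.

104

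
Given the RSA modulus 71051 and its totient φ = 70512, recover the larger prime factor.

313

φ(n) = (p−1)(q−1) = n − (p+q) + 1, so p + q = 71051 − 70512 + 1 = 540.
p and q are the roots of t² − 540t + 71051 = 0.
Discriminant: 540² − 4·71051 = 291600 − 284204 = 7396; √7396 = 86.
q = (540 − 86)/2 = 227, p = (540 + 86)/2 = 313.
Check: 227 · 313 = 71051.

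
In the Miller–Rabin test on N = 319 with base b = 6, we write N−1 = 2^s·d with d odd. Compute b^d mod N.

319 − 1 = 318 = 2^1 · 159, so d = 159.
6^1 ≡ 6 (mod 319)
6^2 ≡ 6^2 = 36 ≡ 36 (mod 319)
6^4 ≡ 36^2 = 1296 ≡ 20 (mod 319)
6^8 ≡ 20^2 = 400 ≡ 81 (mod 319)
6^16 ≡ 81^2 = 6561 ≡ 181 (mod 319)
6^32 ≡ 181^2 = 32761 ≡ 223 (mod 319)
6^64 ≡ 223^2 = 49729 ≡ 284 (mod 319)
6^128 ≡ 284^2 = 80656 ≡ 268 (mod 319)
159 = 128 + 16 + 8 + 4 + 2 + 1 in binary powers of 2.
So 6^159 ≡ 268 · 181 · 81 · 20 · 36 · 6 ≡ 178 (mod 319).
Squaring chain: 178; never reaches −1, so base 6 is a Miller–Rabin witness that 319 is composite.

178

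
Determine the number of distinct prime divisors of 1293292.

1293292 = 2^2 · 323323
323323 = 7 · 46189
46189 = 11 · 4199
4199 = 13 · 323
323 = 17 · 19
1293292 = 2^2 · 7 · 11 · 13 · 17 · 19, which has 6 distinct prime factors.

6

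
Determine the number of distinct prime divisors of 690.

690 = 2 · 345
345 = 3 · 115
115 = 5 · 23
690 = 2 · 3 · 5 · 23, which has 4 distinct prime factors.

4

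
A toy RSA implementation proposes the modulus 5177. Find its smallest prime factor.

31

5177 is odd.
Digit sum 20, not divisible by 3.
Ends in 7: not divisible by 5.
7: 5177 = 7·739 + 4
11: 5177 = 11·470 + 7
13: 5177 = 13·398 + 3
17: 5177 = 17·304 + 9
19: 5177 = 19·272 + 9
23: 5177 = 23·225 + 2
29: 5177 = 29·178 + 15
31: 5177 = 31·167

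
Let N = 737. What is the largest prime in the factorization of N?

737 = 11 · 67
67 is prime.
So 737 = 11 · 67; the largest prime factor is 67.

67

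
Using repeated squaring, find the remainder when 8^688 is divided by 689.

248

8^1 ≡ 8 (mod 689)
8^2 ≡ 8^2 = 64 ≡ 64 (mod 689)
8^4 ≡ 64^2 = 4096 ≡ 651 (mod 689)
8^8 ≡ 651^2 = 423801 ≡ 66 (mod 689)
8^16 ≡ 66^2 = 4356 ≡ 222 (mod 689)
8^32 ≡ 222^2 = 49284 ≡ 365 (mod 689)
8^64 ≡ 365^2 = 133225 ≡ 248 (mod 689)
8^128 ≡ 248^2 = 61504 ≡ 183 (mod 689)
8^256 ≡ 183^2 = 33489 ≡ 417 (mod 689)
8^512 ≡ 417^2 = 173889 ≡ 261 (mod 689)
688 = 512 + 128 + 32 + 16 in binary powers of 2.
So 8^688 ≡ 261 · 183 · 365 · 222 ≡ 248 (mod 689).
Since 248 ≠ 1, base 8 is a Fermat witness: 689 is composite.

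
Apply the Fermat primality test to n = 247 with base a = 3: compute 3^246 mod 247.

144

3^1 ≡ 3 (mod 247)
3^2 ≡ 3^2 = 9 ≡ 9 (mod 247)
3^4 ≡ 9^2 = 81 ≡ 81 (mod 247)
3^8 ≡ 81^2 = 6561 ≡ 139 (mod 247)
3^16 ≡ 139^2 = 19321 ≡ 55 (mod 247)
3^32 ≡ 55^2 = 3025 ≡ 61 (mod 247)
3^64 ≡ 61^2 = 3721 ≡ 16 (mod 247)
3^128 ≡ 16^2 = 256 ≡ 9 (mod 247)
246 = 128 + 64 + 32 + 16 + 4 + 2 in binary powers of 2.
So 3^246 ≡ 9 · 16 · 61 · 55 · 81 · 9 ≡ 144 (mod 247).
Since 144 ≠ 1, base 3 is a Fermat witness: 247 is composite.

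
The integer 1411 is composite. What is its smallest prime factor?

1411 is odd.
Digit sum 7, not divisible by 3.
Ends in 1: not divisible by 5.
7: 1411 = 7·201 + 4
11: 1411 = 11·128 + 3
13: 1411 = 13·108 + 7
17: 1411 = 17·83

17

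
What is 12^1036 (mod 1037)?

12^1 ≡ 12 (mod 1037)
12^2 ≡ 12^2 = 144 ≡ 144 (mod 1037)
12^4 ≡ 144^2 = 20736 ≡ 1033 (mod 1037)
12^8 ≡ 1033^2 = 1067089 ≡ 16 (mod 1037)
12^16 ≡ 16^2 = 256 ≡ 256 (mod 1037)
12^32 ≡ 256^2 = 65536 ≡ 205 (mod 1037)
12^64 ≡ 205^2 = 42025 ≡ 545 (mod 1037)
12^128 ≡ 545^2 = 297025 ≡ 443 (mod 1037)
12^256 ≡ 443^2 = 196249 ≡ 256 (mod 1037)
12^512 ≡ 256^2 = 65536 ≡ 205 (mod 1037)
12^1024 ≡ 205^2 = 42025 ≡ 545 (mod 1037)
1036 = 1024 + 8 + 4 in binary powers of 2.
So 12^1036 ≡ 545 · 16 · 1033 ≡ 378 (mod 1037).
Since 378 ≠ 1, base 12 is a Fermat witness: 1037 is composite.

378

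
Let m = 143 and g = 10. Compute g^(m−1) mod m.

133

10^1 ≡ 10 (mod 143)
10^2 ≡ 10^2 = 100 ≡ 100 (mod 143)
10^4 ≡ 100^2 = 10000 ≡ 133 (mod 143)
10^8 ≡ 133^2 = 17689 ≡ 100 (mod 143)
10^16 ≡ 100^2 = 10000 ≡ 133 (mod 143)
10^32 ≡ 133^2 = 17689 ≡ 100 (mod 143)
10^64 ≡ 100^2 = 10000 ≡ 133 (mod 143)
10^128 ≡ 133^2 = 17689 ≡ 100 (mod 143)
142 = 128 + 8 + 4 + 2 in binary powers of 2.
So 10^142 ≡ 100 · 100 · 133 · 100 ≡ 133 (mod 143).
Since 133 ≠ 1, base 10 is a Fermat witness: 143 is composite.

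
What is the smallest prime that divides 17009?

17009 is odd.
Digit sum 17, not divisible by 3.
Ends in 9: not divisible by 5.
7: 17009 = 7·2429 + 6
11: 17009 = 11·1546 + 3
13: 17009 = 13·1308 + 5
17: 17009 = 17·1000 + 9
19: 17009 = 19·895 + 4
23: 17009 = 23·739 + 12
29: 17009 = 29·586 + 15
31: 17009 = 31·548 + 21
37: 17009 = 37·459 + 26
41: 17009 = 41·414 + 35
43: 17009 = 43·395 + 24
47: 17009 = 47·361 + 42
53: 17009 = 53·320 + 49
59: 17009 = 59·288 + 17
61: 17009 = 61·278 + 51
67: 17009 = 67·253 + 58
71: 17009 = 71·239 + 40
73: 17009 = 73·233

73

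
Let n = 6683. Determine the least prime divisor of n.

41

6683 is odd.
Digit sum 23, not divisible by 3.
Ends in 3: not divisible by 5.
7: 6683 = 7·954 + 5
11: 6683 = 11·607 + 6
13: 6683 = 13·514 + 1
17: 6683 = 17·393 + 2
19: 6683 = 19·351 + 14
23: 6683 = 23·290 + 13
29: 6683 = 29·230 + 13
31: 6683 = 31·215 + 18
37: 6683 = 37·180 + 23
41: 6683 = 41·163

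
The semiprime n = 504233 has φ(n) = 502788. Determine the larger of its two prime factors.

φ(n) = (p−1)(q−1) = n − (p+q) + 1, so p + q = 504233 − 502788 + 1 = 1446.
p and q are the roots of t² − 1446t + 504233 = 0.
Discriminant: 1446² − 4·504233 = 2090916 − 2016932 = 73984; √73984 = 272.
q = (1446 − 272)/2 = 587, p = (1446 + 272)/2 = 859.
Check: 587 · 859 = 504233.

859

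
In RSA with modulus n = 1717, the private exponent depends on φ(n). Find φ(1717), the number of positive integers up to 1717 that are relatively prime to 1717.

1600

Factor: 1717 = 17 · 101.
φ(1717) = (17−1) · (101−1) = 16 · 100 = 1600.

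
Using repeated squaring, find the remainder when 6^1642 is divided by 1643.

6^1 ≡ 6 (mod 1643)
6^2 ≡ 6^2 = 36 ≡ 36 (mod 1643)
6^4 ≡ 36^2 = 1296 ≡ 1296 (mod 1643)
6^8 ≡ 1296^2 = 1679616 ≡ 470 (mod 1643)
6^16 ≡ 470^2 = 220900 ≡ 738 (mod 1643)
6^32 ≡ 738^2 = 544644 ≡ 811 (mod 1643)
6^64 ≡ 811^2 = 657721 ≡ 521 (mod 1643)
6^128 ≡ 521^2 = 271441 ≡ 346 (mod 1643)
6^256 ≡ 346^2 = 119716 ≡ 1420 (mod 1643)
6^512 ≡ 1420^2 = 2016400 ≡ 439 (mod 1643)
6^1024 ≡ 439^2 = 192721 ≡ 490 (mod 1643)
1642 = 1024 + 512 + 64 + 32 + 8 + 2 in binary powers of 2.
So 6^1642 ≡ 490 · 439 · 521 · 811 · 470 · 36 ≡ 1296 (mod 1643).
Since 1296 ≠ 1, base 6 is a Fermat witness: 1643 is composite.

1296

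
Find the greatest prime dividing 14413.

71

14413 = 7 · 2059
2059 = 29 · 71
71 is prime.
So 14413 = 7 · 29 · 71; the largest prime factor is 71.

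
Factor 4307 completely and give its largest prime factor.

4307 = 59 · 73
73 is prime.
So 4307 = 59 · 73; the largest prime factor is 73.

73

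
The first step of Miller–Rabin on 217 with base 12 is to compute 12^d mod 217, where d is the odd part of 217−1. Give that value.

217 − 1 = 216 = 2^3 · 27, so d = 27.
12^1 ≡ 12 (mod 217)
12^2 ≡ 12^2 = 144 ≡ 144 (mod 217)
12^4 ≡ 144^2 = 20736 ≡ 121 (mod 217)
12^8 ≡ 121^2 = 14641 ≡ 102 (mod 217)
12^16 ≡ 102^2 = 10404 ≡ 205 (mod 217)
27 = 16 + 8 + 2 + 1 in binary powers of 2.
So 12^27 ≡ 205 · 102 · 144 · 12 ≡ 27 (mod 217).
Squaring chain: 27 → 78 → 8; never reaches −1, so base 12 is a Miller–Rabin witness that 217 is composite.

27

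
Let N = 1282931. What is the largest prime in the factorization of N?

1282931 = 13 · 98687
98687 = 29 · 3403
3403 = 41 · 83
83 is prime.
So 1282931 = 13 · 29 · 41 · 83; the largest prime factor is 83.

83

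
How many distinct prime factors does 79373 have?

4

79373 = 7 · 11339
11339 = 17 · 667
667 = 23 · 29
79373 = 7 · 17 · 23 · 29, which has 4 distinct prime factors.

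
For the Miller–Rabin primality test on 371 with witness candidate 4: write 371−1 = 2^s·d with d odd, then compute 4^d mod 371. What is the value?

371 − 1 = 370 = 2^1 · 185, so d = 185.
4^1 ≡ 4 (mod 371)
4^2 ≡ 4^2 = 16 ≡ 16 (mod 371)
4^4 ≡ 16^2 = 256 ≡ 256 (mod 371)
4^8 ≡ 256^2 = 65536 ≡ 240 (mod 371)
4^16 ≡ 240^2 = 57600 ≡ 95 (mod 371)
4^32 ≡ 95^2 = 9025 ≡ 121 (mod 371)
4^64 ≡ 121^2 = 14641 ≡ 172 (mod 371)
4^128 ≡ 172^2 = 29584 ≡ 275 (mod 371)
185 = 128 + 32 + 16 + 8 + 1 in binary powers of 2.
So 4^185 ≡ 275 · 121 · 95 · 240 · 4 ≡ 170 (mod 371).
Squaring chain: 170; never reaches −1, so base 4 is a Miller–Rabin witness that 371 is composite.

170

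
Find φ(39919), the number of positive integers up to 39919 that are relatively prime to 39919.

Factor: 39919 = 11 · 19 · 191.
φ(39919) = (11−1) · (19−1) · (191−1) = 10 · 18 · 190 = 34200.

34200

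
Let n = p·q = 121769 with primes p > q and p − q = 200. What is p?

Since p = q + 200, we have 121769 = q(q + 200), so q² + 200q − 121769 = 0.
Discriminant: 200² + 4·121769 = 40000 + 487076 = 527076; √527076 = 726.
q = (−200 + 726)/2 = 263, and p = q + 200 = 463.
Check: 263 · 463 = 121769.

463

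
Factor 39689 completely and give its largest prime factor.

39689 = 13 · 3053
3053 = 43 · 71
71 is prime.
So 39689 = 13 · 43 · 71; the largest prime factor is 71.

71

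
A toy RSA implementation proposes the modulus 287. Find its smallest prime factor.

287 is odd.
Digit sum 17, not divisible by 3.
Ends in 7: not divisible by 5.
7: 287 = 7·41

7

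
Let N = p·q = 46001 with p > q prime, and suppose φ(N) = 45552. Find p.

φ(n) = (p−1)(q−1) = n − (p+q) + 1, so p + q = 46001 − 45552 + 1 = 450.
p and q are the roots of t² − 450t + 46001 = 0.
Discriminant: 450² − 4·46001 = 202500 − 184004 = 18496; √18496 = 136.
q = (450 − 136)/2 = 157, p = (450 + 136)/2 = 293.
Check: 157 · 293 = 46001.

293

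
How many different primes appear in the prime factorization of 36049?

36049 = 13 · 2773
2773 = 47 · 59
36049 = 13 · 47 · 59, which has 3 distinct prime factors.

3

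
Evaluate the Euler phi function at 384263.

345600

Factor: 384263 = 11 · 181 · 193.
φ(384263) = (11−1) · (181−1) · (193−1) = 10 · 180 · 192 = 345600.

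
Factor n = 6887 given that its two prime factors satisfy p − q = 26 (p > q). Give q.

Since p = q + 26, we have 6887 = q(q + 26), so q² + 26q − 6887 = 0.
Discriminant: 26² + 4·6887 = 676 + 27548 = 28224; √28224 = 168.
q = (−26 + 168)/2 = 71, and p = q + 26 = 97.
Check: 71 · 97 = 6887.

71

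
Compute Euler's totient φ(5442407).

5349888

Factor: 5442407 = 163 · 173 · 193.
φ(5442407) = (163−1) · (173−1) · (193−1) = 162 · 172 · 192 = 5349888.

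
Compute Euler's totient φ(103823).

101614

Factor: 103823 = 47^3.
φ(103823) = 47^2·(47−1) = 101614.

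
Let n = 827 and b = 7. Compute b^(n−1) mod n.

1

7^1 ≡ 7 (mod 827)
7^2 ≡ 7^2 = 49 ≡ 49 (mod 827)
7^4 ≡ 49^2 = 2401 ≡ 747 (mod 827)
7^8 ≡ 747^2 = 558009 ≡ 611 (mod 827)
7^16 ≡ 611^2 = 373321 ≡ 344 (mod 827)
7^32 ≡ 344^2 = 118336 ≡ 75 (mod 827)
7^64 ≡ 75^2 = 5625 ≡ 663 (mod 827)
7^128 ≡ 663^2 = 439569 ≡ 432 (mod 827)
7^256 ≡ 432^2 = 186624 ≡ 549 (mod 827)
7^512 ≡ 549^2 = 301401 ≡ 373 (mod 827)
826 = 512 + 256 + 32 + 16 + 8 + 2 in binary powers of 2.
So 7^826 ≡ 373 · 549 · 75 · 344 · 611 · 49 ≡ 1 (mod 827).
Since the result is 1, base 7 gives no evidence that 827 is composite.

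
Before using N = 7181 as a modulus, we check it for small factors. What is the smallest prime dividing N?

7181 is odd.
Digit sum 17, not divisible by 3.
Ends in 1: not divisible by 5.
7: 7181 = 7·1025 + 6
11: 7181 = 11·652 + 9
13: 7181 = 13·552 + 5
17: 7181 = 17·422 + 7
19: 7181 = 19·377 + 18
23: 7181 = 23·312 + 5
29: 7181 = 29·247 + 18
31: 7181 = 31·231 + 20
37: 7181 = 37·194 + 3
41: 7181 = 41·175 + 6
43: 7181 = 43·167

43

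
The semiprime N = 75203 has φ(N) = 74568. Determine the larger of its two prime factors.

479

φ(n) = (p−1)(q−1) = n − (p+q) + 1, so p + q = 75203 − 74568 + 1 = 636.
p and q are the roots of t² − 636t + 75203 = 0.
Discriminant: 636² − 4·75203 = 404496 − 300812 = 103684; √103684 = 322.
q = (636 − 322)/2 = 157, p = (636 + 322)/2 = 479.
Check: 157 · 479 = 75203.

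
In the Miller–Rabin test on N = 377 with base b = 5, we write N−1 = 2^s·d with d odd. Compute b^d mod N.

377 − 1 = 376 = 2^3 · 47, so d = 47.
5^1 ≡ 5 (mod 377)
5^2 ≡ 5^2 = 25 ≡ 25 (mod 377)
5^4 ≡ 25^2 = 625 ≡ 248 (mod 377)
5^8 ≡ 248^2 = 61504 ≡ 53 (mod 377)
5^16 ≡ 53^2 = 2809 ≡ 170 (mod 377)
5^32 ≡ 170^2 = 28900 ≡ 248 (mod 377)
47 = 32 + 8 + 4 + 2 + 1 in binary powers of 2.
So 5^47 ≡ 248 · 53 · 248 · 25 · 5 ≡ 138 (mod 377).
Squaring chain: 138 → 194 → 313; never reaches −1, so base 5 is a Miller–Rabin witness that 377 is composite.

138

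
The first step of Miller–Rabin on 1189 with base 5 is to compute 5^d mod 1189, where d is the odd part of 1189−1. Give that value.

1169

1189 − 1 = 1188 = 2^2 · 297, so d = 297.
5^1 ≡ 5 (mod 1189)
5^2 ≡ 5^2 = 25 ≡ 25 (mod 1189)
5^4 ≡ 25^2 = 625 ≡ 625 (mod 1189)
5^8 ≡ 625^2 = 390625 ≡ 633 (mod 1189)
5^16 ≡ 633^2 = 400689 ≡ 1185 (mod 1189)
5^32 ≡ 1185^2 = 1404225 ≡ 16 (mod 1189)
5^64 ≡ 16^2 = 256 ≡ 256 (mod 1189)
5^128 ≡ 256^2 = 65536 ≡ 141 (mod 1189)
5^256 ≡ 141^2 = 19881 ≡ 857 (mod 1189)
297 = 256 + 32 + 8 + 1 in binary powers of 2.
So 5^297 ≡ 857 · 16 · 633 · 5 ≡ 1169 (mod 1189).
Squaring chain: 1169 → 400; never reaches −1, so base 5 is a Miller–Rabin witness that 1189 is composite.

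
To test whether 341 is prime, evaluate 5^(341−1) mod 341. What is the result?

5^1 ≡ 5 (mod 341)
5^2 ≡ 5^2 = 25 ≡ 25 (mod 341)
5^4 ≡ 25^2 = 625 ≡ 284 (mod 341)
5^8 ≡ 284^2 = 80656 ≡ 180 (mod 341)
5^16 ≡ 180^2 = 32400 ≡ 5 (mod 341)
5^32 ≡ 5^2 = 25 ≡ 25 (mod 341)
5^64 ≡ 25^2 = 625 ≡ 284 (mod 341)
5^128 ≡ 284^2 = 80656 ≡ 180 (mod 341)
5^256 ≡ 180^2 = 32400 ≡ 5 (mod 341)
340 = 256 + 64 + 16 + 4 in binary powers of 2.
So 5^340 ≡ 5 · 284 · 5 · 284 ≡ 67 (mod 341).
Since 67 ≠ 1, base 5 is a Fermat witness: 341 is composite.

67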